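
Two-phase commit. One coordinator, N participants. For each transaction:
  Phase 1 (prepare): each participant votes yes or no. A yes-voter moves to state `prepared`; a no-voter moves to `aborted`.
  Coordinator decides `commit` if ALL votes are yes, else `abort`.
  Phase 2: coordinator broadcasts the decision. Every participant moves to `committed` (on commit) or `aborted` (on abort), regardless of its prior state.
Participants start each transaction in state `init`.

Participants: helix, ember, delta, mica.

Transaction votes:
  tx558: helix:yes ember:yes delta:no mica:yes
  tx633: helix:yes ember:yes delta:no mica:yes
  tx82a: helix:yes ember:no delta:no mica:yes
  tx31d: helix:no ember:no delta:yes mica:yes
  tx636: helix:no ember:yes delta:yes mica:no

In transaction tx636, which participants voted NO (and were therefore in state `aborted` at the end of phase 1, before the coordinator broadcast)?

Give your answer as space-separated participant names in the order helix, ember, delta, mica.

Answer: helix mica

Derivation:
Txn tx636 phase 1: helix no -> aborted; ember yes -> prepared; delta yes -> prepared; mica no -> aborted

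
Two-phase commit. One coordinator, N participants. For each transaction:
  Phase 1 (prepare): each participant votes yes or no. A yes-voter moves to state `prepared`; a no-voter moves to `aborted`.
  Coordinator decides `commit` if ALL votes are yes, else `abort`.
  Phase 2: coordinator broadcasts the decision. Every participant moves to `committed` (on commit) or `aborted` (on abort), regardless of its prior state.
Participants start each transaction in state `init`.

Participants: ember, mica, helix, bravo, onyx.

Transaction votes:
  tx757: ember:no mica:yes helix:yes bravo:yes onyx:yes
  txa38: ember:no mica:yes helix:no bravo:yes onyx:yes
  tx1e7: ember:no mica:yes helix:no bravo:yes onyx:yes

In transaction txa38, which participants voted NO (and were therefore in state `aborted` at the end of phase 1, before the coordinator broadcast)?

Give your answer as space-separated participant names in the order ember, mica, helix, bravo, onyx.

Answer: ember helix

Derivation:
Txn txa38 phase 1: ember no -> aborted; mica yes -> prepared; helix no -> aborted; bravo yes -> prepared; onyx yes -> prepared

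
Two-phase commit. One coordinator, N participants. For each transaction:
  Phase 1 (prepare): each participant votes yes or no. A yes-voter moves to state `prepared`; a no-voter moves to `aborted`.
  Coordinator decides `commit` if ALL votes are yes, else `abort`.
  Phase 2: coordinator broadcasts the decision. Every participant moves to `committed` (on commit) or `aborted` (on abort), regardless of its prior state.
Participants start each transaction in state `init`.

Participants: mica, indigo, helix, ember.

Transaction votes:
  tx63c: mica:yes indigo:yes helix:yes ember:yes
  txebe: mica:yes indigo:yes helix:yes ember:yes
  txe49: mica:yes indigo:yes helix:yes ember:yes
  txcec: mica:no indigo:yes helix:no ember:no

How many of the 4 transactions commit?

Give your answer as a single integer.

Answer: 3

Derivation:
tx63c: all yes -> commit (commits=1)
txebe: all yes -> commit (commits=2)
txe49: all yes -> commit (commits=3)
txcec: no from mica, helix, ember -> abort (commits=3)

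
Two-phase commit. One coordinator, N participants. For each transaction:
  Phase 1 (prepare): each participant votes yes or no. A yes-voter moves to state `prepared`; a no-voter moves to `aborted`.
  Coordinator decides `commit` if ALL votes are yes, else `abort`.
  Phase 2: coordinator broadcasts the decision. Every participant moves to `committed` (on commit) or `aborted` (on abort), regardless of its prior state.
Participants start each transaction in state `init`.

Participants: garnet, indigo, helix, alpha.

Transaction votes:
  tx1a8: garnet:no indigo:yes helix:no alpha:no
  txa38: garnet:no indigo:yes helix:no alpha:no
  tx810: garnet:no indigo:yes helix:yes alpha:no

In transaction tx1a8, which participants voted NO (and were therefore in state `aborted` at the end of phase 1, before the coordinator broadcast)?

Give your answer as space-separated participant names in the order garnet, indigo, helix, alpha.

Txn tx1a8 phase 1: garnet no -> aborted; indigo yes -> prepared; helix no -> aborted; alpha no -> aborted

Answer: garnet helix alpha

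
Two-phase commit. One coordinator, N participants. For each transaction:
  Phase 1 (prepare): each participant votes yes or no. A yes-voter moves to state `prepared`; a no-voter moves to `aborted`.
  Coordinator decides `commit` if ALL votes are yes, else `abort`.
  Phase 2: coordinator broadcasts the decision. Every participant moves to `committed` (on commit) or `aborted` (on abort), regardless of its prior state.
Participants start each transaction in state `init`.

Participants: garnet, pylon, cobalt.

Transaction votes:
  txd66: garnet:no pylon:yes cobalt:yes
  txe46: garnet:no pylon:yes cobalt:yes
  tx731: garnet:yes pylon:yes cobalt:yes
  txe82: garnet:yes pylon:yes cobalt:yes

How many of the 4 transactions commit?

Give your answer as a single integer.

Answer: 2

Derivation:
txd66: no from garnet -> abort (commits=0)
txe46: no from garnet -> abort (commits=0)
tx731: all yes -> commit (commits=1)
txe82: all yes -> commit (commits=2)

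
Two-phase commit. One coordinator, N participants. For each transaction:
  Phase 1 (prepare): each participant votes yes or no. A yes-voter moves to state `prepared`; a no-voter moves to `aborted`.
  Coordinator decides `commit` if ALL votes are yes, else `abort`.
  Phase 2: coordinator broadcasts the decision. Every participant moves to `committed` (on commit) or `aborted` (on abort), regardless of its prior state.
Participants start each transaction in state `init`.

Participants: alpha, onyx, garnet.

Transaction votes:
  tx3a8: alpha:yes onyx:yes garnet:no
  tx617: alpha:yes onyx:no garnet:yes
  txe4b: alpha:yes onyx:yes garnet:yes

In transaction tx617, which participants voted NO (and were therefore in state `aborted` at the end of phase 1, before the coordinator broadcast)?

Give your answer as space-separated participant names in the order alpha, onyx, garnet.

Answer: onyx

Derivation:
Txn tx617 phase 1: alpha yes -> prepared; onyx no -> aborted; garnet yes -> prepared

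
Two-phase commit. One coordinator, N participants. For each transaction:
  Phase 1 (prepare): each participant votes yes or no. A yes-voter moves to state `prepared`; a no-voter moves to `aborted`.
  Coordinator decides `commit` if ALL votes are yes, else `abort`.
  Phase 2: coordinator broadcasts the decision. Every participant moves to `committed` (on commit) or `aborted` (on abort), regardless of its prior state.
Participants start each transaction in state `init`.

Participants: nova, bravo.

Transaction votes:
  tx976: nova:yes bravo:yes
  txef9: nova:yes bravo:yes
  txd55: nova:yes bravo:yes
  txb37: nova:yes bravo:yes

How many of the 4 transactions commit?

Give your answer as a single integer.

Answer: 4

Derivation:
tx976: all yes -> commit (commits=1)
txef9: all yes -> commit (commits=2)
txd55: all yes -> commit (commits=3)
txb37: all yes -> commit (commits=4)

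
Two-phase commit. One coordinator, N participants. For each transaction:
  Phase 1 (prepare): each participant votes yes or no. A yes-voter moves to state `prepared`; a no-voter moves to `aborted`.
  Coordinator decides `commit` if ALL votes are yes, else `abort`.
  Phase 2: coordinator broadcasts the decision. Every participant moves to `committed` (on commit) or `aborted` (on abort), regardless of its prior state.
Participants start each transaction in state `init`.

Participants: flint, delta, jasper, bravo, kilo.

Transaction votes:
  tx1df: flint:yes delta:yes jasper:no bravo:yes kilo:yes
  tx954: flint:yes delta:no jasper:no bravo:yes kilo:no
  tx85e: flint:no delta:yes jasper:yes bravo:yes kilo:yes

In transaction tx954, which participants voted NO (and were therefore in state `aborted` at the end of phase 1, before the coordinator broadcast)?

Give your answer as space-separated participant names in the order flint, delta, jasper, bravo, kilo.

Txn tx954 phase 1: flint yes -> prepared; delta no -> aborted; jasper no -> aborted; bravo yes -> prepared; kilo no -> aborted

Answer: delta jasper kilo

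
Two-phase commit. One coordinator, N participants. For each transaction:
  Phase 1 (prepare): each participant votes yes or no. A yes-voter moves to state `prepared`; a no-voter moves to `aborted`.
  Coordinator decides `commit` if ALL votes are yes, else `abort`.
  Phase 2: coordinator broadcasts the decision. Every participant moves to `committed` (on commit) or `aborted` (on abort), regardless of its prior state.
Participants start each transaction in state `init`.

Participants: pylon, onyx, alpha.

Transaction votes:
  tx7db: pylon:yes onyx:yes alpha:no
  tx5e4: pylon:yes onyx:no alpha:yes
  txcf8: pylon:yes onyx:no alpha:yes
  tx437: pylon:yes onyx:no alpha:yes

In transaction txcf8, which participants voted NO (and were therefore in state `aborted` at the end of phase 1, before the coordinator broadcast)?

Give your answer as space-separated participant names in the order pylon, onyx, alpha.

Txn txcf8 phase 1: pylon yes -> prepared; onyx no -> aborted; alpha yes -> prepared

Answer: onyx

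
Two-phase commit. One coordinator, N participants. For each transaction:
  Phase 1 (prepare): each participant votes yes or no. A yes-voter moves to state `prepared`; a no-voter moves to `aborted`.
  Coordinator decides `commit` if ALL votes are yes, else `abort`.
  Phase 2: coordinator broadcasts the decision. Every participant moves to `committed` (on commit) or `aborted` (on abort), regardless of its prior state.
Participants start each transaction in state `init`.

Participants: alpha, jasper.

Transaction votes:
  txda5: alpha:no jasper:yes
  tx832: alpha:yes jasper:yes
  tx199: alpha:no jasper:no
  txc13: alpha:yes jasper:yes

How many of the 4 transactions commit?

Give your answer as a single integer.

txda5: no from alpha -> abort (commits=0)
tx832: all yes -> commit (commits=1)
tx199: no from alpha, jasper -> abort (commits=1)
txc13: all yes -> commit (commits=2)

Answer: 2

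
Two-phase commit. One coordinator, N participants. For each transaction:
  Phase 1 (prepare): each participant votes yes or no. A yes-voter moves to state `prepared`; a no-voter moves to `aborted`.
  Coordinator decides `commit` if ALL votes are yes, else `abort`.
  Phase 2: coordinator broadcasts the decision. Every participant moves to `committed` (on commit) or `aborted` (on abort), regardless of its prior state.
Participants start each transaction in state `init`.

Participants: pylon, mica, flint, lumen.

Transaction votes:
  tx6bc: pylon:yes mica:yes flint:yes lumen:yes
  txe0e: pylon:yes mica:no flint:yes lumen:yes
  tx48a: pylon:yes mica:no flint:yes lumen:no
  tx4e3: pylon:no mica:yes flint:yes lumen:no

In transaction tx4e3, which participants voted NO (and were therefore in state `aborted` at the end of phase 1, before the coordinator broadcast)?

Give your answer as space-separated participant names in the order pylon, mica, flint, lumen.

Txn tx4e3 phase 1: pylon no -> aborted; mica yes -> prepared; flint yes -> prepared; lumen no -> aborted

Answer: pylon lumen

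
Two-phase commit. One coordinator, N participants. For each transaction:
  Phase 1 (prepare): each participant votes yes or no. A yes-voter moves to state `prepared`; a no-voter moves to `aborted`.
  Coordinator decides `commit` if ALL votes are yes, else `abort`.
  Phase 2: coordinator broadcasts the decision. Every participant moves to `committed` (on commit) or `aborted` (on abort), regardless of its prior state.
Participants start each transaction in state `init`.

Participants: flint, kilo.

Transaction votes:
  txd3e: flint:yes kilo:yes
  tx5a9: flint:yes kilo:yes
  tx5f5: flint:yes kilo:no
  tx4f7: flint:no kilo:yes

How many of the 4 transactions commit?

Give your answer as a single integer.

txd3e: all yes -> commit (commits=1)
tx5a9: all yes -> commit (commits=2)
tx5f5: no from kilo -> abort (commits=2)
tx4f7: no from flint -> abort (commits=2)

Answer: 2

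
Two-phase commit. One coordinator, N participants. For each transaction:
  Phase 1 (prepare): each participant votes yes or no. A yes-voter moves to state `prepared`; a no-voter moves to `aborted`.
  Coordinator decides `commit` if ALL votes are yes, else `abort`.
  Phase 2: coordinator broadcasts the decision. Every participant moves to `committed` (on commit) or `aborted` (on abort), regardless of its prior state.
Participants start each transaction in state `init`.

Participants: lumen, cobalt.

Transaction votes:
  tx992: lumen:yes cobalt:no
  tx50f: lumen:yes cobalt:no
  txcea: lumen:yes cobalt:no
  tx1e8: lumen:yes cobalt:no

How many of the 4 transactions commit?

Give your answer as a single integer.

tx992: no from cobalt -> abort (commits=0)
tx50f: no from cobalt -> abort (commits=0)
txcea: no from cobalt -> abort (commits=0)
tx1e8: no from cobalt -> abort (commits=0)

Answer: 0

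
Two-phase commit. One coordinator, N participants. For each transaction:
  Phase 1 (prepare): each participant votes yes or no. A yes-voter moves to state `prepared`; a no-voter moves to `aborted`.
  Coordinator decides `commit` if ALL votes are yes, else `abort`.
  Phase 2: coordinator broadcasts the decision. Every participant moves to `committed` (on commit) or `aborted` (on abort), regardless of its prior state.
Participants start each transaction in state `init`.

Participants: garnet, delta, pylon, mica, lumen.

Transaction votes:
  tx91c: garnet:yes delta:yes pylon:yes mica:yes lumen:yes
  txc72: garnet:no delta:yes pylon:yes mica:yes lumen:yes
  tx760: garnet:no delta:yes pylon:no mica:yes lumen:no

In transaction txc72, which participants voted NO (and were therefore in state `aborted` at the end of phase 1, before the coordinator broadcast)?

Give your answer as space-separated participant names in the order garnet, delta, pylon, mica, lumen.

Txn txc72 phase 1: garnet no -> aborted; delta yes -> prepared; pylon yes -> prepared; mica yes -> prepared; lumen yes -> prepared

Answer: garnet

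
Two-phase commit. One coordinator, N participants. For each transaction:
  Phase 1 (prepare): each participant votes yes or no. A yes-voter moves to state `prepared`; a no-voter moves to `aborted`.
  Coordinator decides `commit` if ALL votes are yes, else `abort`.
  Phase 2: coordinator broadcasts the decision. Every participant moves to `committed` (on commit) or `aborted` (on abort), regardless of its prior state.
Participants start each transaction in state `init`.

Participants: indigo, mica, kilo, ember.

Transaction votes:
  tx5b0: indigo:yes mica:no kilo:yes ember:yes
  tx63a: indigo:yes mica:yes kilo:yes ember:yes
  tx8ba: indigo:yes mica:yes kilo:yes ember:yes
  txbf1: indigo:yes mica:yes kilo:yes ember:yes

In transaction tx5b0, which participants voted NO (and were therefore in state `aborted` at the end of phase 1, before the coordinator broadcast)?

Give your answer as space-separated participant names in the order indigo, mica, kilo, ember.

Answer: mica

Derivation:
Txn tx5b0 phase 1: indigo yes -> prepared; mica no -> aborted; kilo yes -> prepared; ember yes -> prepared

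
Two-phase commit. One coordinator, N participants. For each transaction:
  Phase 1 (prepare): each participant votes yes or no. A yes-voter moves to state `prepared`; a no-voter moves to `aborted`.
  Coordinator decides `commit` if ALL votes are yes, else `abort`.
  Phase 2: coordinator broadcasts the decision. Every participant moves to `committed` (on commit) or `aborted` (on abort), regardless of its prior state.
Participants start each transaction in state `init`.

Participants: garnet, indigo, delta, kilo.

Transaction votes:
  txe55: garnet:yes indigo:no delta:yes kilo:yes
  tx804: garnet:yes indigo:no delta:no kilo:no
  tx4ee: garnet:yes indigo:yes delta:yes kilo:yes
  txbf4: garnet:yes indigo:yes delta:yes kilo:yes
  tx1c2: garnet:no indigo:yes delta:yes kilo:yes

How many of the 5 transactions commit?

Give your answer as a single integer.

Answer: 2

Derivation:
txe55: no from indigo -> abort (commits=0)
tx804: no from indigo, delta, kilo -> abort (commits=0)
tx4ee: all yes -> commit (commits=1)
txbf4: all yes -> commit (commits=2)
tx1c2: no from garnet -> abort (commits=2)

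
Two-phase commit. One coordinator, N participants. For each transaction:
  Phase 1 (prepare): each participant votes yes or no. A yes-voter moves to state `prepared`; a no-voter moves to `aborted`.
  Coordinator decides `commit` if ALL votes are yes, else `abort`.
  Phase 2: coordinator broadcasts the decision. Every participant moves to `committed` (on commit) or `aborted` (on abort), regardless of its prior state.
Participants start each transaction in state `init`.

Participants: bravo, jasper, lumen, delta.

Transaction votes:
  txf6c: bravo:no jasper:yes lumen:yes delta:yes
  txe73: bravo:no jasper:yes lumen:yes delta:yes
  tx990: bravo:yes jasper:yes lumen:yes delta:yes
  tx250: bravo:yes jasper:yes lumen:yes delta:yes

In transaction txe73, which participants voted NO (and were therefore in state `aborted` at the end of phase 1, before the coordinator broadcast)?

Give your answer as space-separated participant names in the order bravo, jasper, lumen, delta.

Txn txe73 phase 1: bravo no -> aborted; jasper yes -> prepared; lumen yes -> prepared; delta yes -> prepared

Answer: bravo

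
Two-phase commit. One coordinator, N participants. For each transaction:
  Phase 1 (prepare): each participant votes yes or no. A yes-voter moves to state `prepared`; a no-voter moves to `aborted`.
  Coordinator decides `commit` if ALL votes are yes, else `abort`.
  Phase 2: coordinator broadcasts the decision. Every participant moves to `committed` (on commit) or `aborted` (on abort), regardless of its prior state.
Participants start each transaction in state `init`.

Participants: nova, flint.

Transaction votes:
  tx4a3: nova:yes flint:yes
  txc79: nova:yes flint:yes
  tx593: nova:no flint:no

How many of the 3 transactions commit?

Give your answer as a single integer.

Answer: 2

Derivation:
tx4a3: all yes -> commit (commits=1)
txc79: all yes -> commit (commits=2)
tx593: no from nova, flint -> abort (commits=2)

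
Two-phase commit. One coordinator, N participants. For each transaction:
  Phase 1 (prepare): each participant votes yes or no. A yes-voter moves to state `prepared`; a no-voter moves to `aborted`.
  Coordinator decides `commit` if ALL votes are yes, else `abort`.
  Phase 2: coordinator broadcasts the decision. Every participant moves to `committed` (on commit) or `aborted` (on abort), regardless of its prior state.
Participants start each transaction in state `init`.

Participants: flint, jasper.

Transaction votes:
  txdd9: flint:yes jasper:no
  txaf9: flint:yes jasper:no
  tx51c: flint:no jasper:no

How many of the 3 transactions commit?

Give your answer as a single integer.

txdd9: no from jasper -> abort (commits=0)
txaf9: no from jasper -> abort (commits=0)
tx51c: no from flint, jasper -> abort (commits=0)

Answer: 0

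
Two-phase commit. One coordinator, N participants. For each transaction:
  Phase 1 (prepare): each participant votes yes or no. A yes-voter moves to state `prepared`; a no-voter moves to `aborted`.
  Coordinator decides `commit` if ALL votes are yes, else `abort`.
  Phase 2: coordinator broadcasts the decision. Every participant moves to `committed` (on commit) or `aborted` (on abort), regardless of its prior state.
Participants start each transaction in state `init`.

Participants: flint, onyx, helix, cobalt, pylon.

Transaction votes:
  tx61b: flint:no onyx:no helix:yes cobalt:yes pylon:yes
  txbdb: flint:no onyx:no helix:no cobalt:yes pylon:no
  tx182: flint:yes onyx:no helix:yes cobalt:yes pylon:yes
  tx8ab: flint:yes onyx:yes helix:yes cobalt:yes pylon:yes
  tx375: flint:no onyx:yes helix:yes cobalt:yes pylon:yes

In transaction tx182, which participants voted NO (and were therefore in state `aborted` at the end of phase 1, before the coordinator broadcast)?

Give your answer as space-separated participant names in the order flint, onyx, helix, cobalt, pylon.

Answer: onyx

Derivation:
Txn tx182 phase 1: flint yes -> prepared; onyx no -> aborted; helix yes -> prepared; cobalt yes -> prepared; pylon yes -> prepared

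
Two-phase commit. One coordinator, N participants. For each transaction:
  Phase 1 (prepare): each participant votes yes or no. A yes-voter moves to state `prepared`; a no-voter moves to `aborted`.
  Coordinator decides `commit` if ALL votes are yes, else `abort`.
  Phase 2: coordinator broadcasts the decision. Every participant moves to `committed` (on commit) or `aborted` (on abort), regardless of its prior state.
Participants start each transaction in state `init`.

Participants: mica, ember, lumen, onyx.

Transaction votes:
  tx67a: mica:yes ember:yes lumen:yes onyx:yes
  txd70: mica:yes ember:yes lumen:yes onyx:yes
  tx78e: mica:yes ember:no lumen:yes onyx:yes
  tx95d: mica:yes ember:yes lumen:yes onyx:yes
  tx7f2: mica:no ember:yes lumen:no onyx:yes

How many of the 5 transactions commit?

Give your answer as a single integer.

tx67a: all yes -> commit (commits=1)
txd70: all yes -> commit (commits=2)
tx78e: no from ember -> abort (commits=2)
tx95d: all yes -> commit (commits=3)
tx7f2: no from mica, lumen -> abort (commits=3)

Answer: 3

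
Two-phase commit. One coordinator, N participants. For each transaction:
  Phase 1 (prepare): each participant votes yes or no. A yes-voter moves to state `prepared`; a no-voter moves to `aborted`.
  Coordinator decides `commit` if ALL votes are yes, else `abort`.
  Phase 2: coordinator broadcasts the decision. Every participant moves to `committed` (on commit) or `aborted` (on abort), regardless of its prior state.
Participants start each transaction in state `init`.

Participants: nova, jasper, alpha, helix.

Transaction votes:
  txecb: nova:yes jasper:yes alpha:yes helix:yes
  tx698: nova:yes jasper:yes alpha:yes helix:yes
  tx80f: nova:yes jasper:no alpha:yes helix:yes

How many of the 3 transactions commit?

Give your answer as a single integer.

Answer: 2

Derivation:
txecb: all yes -> commit (commits=1)
tx698: all yes -> commit (commits=2)
tx80f: no from jasper -> abort (commits=2)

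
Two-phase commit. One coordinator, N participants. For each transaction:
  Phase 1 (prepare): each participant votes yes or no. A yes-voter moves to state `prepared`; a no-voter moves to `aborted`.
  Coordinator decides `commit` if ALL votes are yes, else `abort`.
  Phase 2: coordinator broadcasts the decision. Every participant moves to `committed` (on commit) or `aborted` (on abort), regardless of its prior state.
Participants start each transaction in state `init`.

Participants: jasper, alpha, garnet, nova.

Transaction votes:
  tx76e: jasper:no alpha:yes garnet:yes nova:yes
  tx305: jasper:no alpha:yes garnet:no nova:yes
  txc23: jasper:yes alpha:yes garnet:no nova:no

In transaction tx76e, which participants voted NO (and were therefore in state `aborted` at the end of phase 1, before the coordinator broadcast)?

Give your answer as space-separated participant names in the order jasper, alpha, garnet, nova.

Txn tx76e phase 1: jasper no -> aborted; alpha yes -> prepared; garnet yes -> prepared; nova yes -> prepared

Answer: jasper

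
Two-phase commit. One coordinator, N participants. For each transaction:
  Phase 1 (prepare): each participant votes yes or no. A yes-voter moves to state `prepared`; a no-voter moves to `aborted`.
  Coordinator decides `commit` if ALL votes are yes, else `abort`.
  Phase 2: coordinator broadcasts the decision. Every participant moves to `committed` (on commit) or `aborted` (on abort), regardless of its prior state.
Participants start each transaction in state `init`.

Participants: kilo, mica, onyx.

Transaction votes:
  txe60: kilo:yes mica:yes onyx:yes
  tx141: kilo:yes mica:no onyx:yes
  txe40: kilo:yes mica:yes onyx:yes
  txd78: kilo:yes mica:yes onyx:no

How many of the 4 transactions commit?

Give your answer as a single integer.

Answer: 2

Derivation:
txe60: all yes -> commit (commits=1)
tx141: no from mica -> abort (commits=1)
txe40: all yes -> commit (commits=2)
txd78: no from onyx -> abort (commits=2)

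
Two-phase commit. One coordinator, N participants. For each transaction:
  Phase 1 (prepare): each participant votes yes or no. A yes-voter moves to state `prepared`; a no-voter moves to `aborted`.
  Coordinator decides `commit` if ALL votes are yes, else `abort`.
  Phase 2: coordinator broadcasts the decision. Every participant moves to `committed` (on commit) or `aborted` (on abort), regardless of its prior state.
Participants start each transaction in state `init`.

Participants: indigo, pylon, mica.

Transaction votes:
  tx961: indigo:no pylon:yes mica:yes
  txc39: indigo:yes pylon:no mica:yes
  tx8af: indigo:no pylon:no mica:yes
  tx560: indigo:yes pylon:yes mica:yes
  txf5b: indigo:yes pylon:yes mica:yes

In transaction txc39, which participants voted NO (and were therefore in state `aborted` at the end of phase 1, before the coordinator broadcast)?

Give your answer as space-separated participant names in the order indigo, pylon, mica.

Answer: pylon

Derivation:
Txn txc39 phase 1: indigo yes -> prepared; pylon no -> aborted; mica yes -> prepared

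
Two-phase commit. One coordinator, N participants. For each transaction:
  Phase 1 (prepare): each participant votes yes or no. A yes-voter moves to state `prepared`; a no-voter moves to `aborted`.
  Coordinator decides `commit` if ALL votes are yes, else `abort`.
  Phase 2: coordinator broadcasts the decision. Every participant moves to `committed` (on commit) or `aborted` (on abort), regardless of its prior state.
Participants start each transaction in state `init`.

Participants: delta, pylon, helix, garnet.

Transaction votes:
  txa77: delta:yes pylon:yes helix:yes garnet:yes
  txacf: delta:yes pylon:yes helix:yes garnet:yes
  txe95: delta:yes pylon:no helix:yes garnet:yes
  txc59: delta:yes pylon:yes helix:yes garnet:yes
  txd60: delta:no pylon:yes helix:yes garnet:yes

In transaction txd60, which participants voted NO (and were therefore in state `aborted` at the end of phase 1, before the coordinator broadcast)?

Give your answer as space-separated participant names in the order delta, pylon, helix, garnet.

Answer: delta

Derivation:
Txn txd60 phase 1: delta no -> aborted; pylon yes -> prepared; helix yes -> prepared; garnet yes -> prepared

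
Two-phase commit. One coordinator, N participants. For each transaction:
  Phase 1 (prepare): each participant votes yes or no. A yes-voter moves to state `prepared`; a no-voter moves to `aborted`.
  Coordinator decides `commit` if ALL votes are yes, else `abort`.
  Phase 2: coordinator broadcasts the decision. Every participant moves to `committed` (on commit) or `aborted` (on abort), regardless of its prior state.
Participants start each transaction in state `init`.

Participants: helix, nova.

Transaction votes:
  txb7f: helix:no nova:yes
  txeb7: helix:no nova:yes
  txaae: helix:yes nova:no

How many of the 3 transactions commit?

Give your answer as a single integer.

Answer: 0

Derivation:
txb7f: no from helix -> abort (commits=0)
txeb7: no from helix -> abort (commits=0)
txaae: no from nova -> abort (commits=0)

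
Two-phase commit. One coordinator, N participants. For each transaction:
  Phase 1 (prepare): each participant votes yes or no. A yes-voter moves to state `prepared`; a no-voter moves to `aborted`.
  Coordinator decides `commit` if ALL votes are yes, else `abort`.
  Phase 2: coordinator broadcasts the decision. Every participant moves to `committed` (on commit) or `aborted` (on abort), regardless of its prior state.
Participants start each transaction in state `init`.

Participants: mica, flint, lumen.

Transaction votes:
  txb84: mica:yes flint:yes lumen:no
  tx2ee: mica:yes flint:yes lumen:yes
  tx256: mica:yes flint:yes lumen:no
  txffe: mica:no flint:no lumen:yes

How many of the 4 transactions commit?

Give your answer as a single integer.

txb84: no from lumen -> abort (commits=0)
tx2ee: all yes -> commit (commits=1)
tx256: no from lumen -> abort (commits=1)
txffe: no from mica, flint -> abort (commits=1)

Answer: 1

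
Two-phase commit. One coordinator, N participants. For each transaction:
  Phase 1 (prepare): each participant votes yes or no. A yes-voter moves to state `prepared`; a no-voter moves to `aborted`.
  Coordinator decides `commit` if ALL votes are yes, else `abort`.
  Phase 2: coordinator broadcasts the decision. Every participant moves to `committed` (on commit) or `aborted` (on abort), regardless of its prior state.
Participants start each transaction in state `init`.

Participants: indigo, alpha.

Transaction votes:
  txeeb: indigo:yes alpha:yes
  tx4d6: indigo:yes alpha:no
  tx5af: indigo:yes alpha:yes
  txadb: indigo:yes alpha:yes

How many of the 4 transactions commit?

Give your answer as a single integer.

Answer: 3

Derivation:
txeeb: all yes -> commit (commits=1)
tx4d6: no from alpha -> abort (commits=1)
tx5af: all yes -> commit (commits=2)
txadb: all yes -> commit (commits=3)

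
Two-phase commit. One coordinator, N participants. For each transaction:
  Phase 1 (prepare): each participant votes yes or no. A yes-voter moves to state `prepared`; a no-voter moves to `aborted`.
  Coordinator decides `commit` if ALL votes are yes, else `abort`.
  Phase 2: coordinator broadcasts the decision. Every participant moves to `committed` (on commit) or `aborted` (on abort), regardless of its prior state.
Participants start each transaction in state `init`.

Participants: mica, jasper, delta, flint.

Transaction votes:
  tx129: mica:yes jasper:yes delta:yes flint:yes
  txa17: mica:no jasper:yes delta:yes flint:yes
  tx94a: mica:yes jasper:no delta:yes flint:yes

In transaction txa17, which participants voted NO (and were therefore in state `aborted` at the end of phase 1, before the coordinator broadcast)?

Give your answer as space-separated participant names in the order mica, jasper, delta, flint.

Txn txa17 phase 1: mica no -> aborted; jasper yes -> prepared; delta yes -> prepared; flint yes -> prepared

Answer: mica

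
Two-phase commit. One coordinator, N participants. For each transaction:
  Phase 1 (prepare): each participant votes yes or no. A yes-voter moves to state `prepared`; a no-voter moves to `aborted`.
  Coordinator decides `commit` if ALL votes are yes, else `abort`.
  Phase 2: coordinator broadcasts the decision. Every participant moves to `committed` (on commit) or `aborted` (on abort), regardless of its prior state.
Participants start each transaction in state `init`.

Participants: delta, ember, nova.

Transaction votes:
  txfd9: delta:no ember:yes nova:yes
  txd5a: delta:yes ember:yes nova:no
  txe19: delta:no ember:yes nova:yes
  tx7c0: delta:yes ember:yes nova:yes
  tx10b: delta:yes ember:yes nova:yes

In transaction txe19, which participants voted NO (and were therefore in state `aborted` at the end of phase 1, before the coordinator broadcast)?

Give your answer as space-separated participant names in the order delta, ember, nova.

Txn txe19 phase 1: delta no -> aborted; ember yes -> prepared; nova yes -> prepared

Answer: delta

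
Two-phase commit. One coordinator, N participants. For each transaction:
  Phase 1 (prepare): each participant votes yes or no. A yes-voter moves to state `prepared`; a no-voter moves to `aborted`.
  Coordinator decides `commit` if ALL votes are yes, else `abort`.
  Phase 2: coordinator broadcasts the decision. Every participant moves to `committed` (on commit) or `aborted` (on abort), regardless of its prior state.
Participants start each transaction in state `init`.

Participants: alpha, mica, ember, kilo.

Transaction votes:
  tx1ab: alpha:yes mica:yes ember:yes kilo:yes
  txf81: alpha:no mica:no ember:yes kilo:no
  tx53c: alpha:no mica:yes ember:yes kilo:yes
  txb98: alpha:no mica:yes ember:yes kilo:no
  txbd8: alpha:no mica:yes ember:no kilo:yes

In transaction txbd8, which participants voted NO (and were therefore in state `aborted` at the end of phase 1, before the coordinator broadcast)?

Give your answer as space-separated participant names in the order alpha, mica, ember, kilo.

Txn txbd8 phase 1: alpha no -> aborted; mica yes -> prepared; ember no -> aborted; kilo yes -> prepared

Answer: alpha ember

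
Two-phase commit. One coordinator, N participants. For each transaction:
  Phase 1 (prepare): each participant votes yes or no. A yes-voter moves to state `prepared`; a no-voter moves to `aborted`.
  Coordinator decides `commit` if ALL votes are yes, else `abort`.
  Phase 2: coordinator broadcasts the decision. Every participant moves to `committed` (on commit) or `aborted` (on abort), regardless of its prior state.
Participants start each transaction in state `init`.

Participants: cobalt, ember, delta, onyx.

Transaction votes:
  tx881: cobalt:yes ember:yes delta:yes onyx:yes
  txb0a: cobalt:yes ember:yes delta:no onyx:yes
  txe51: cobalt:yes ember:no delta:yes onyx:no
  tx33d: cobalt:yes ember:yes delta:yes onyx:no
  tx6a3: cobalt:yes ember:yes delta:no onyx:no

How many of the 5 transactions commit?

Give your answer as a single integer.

tx881: all yes -> commit (commits=1)
txb0a: no from delta -> abort (commits=1)
txe51: no from ember, onyx -> abort (commits=1)
tx33d: no from onyx -> abort (commits=1)
tx6a3: no from delta, onyx -> abort (commits=1)

Answer: 1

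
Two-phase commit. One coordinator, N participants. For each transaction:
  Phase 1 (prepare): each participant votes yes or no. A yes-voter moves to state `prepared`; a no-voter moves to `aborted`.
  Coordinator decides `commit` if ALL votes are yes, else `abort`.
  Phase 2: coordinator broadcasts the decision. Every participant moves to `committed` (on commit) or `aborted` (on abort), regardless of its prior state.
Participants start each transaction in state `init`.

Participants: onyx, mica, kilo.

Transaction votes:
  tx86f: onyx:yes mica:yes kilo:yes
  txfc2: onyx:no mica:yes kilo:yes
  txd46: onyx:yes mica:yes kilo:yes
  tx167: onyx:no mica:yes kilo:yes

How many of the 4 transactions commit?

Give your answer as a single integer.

Answer: 2

Derivation:
tx86f: all yes -> commit (commits=1)
txfc2: no from onyx -> abort (commits=1)
txd46: all yes -> commit (commits=2)
tx167: no from onyx -> abort (commits=2)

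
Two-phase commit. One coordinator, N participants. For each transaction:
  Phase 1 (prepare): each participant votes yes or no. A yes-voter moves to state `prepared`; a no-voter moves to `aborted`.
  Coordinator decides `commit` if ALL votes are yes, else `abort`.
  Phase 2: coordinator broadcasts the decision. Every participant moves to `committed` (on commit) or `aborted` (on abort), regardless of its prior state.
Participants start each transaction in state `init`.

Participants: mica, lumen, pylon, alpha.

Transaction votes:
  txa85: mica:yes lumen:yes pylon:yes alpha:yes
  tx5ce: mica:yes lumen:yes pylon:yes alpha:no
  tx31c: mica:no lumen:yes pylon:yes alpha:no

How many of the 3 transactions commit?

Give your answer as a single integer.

txa85: all yes -> commit (commits=1)
tx5ce: no from alpha -> abort (commits=1)
tx31c: no from mica, alpha -> abort (commits=1)

Answer: 1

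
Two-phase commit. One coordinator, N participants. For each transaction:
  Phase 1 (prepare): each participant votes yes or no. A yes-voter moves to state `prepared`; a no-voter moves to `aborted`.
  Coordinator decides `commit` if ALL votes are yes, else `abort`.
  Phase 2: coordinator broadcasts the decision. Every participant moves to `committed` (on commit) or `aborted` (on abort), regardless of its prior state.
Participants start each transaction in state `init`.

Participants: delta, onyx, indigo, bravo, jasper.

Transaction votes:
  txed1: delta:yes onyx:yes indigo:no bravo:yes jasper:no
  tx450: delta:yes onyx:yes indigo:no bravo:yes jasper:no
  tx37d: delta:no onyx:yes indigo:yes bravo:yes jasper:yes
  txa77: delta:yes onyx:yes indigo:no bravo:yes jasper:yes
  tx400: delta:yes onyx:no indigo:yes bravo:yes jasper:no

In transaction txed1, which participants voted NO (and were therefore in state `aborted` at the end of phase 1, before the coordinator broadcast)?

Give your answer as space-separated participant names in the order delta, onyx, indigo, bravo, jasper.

Answer: indigo jasper

Derivation:
Txn txed1 phase 1: delta yes -> prepared; onyx yes -> prepared; indigo no -> aborted; bravo yes -> prepared; jasper no -> aborted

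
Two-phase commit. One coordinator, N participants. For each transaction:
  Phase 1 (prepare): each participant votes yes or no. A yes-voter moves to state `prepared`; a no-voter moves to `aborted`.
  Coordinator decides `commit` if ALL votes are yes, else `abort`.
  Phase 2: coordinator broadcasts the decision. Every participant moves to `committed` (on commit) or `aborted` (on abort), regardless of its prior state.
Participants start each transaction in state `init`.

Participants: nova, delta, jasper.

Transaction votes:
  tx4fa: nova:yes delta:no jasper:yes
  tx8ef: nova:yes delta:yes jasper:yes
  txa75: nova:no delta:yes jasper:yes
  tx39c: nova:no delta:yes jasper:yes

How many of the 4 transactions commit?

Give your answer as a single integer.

Answer: 1

Derivation:
tx4fa: no from delta -> abort (commits=0)
tx8ef: all yes -> commit (commits=1)
txa75: no from nova -> abort (commits=1)
tx39c: no from nova -> abort (commits=1)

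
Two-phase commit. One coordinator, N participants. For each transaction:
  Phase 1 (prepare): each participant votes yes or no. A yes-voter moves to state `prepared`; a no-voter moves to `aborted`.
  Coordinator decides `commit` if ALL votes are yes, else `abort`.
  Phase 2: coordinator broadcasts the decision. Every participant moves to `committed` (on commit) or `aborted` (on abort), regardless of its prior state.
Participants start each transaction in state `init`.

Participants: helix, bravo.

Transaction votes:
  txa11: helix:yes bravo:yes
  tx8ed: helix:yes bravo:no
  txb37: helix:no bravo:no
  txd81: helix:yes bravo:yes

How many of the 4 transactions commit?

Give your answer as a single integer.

Answer: 2

Derivation:
txa11: all yes -> commit (commits=1)
tx8ed: no from bravo -> abort (commits=1)
txb37: no from helix, bravo -> abort (commits=1)
txd81: all yes -> commit (commits=2)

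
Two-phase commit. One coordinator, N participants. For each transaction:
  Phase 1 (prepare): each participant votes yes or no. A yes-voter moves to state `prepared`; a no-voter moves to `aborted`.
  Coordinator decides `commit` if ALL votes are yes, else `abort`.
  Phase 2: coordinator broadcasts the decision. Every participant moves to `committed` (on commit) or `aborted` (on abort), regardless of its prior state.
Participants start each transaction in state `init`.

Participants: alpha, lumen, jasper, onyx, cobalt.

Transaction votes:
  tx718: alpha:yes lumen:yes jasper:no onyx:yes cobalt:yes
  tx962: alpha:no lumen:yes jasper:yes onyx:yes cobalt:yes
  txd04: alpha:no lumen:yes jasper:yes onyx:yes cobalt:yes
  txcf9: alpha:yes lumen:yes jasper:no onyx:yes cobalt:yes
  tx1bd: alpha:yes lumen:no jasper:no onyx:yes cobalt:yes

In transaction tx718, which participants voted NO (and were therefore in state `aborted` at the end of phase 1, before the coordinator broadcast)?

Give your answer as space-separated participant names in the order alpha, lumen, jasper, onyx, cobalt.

Txn tx718 phase 1: alpha yes -> prepared; lumen yes -> prepared; jasper no -> aborted; onyx yes -> prepared; cobalt yes -> prepared

Answer: jasper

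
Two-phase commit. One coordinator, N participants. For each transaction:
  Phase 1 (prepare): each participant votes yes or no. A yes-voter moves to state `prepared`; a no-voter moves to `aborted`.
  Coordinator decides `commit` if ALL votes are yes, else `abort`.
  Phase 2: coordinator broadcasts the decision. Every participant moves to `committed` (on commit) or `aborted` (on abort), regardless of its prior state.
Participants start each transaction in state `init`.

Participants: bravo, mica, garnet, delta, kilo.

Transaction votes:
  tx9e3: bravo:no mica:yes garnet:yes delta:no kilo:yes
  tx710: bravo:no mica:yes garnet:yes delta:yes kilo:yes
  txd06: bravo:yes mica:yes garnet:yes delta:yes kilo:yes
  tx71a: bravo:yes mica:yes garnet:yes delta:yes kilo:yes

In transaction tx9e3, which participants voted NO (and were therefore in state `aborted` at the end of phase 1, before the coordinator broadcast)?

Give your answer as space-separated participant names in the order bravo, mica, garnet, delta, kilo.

Txn tx9e3 phase 1: bravo no -> aborted; mica yes -> prepared; garnet yes -> prepared; delta no -> aborted; kilo yes -> prepared

Answer: bravo delta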